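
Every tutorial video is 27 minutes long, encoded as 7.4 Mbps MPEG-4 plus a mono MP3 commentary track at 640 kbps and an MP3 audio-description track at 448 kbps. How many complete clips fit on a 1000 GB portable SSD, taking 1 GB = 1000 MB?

27 min = 1620 s
Audio total: 640 + 448 = 1088 kbps = 1.088 Mbps.
Total bitrate: 8.488 Mbps.
Per item: 8.488 Mbps × 1620 s = 13,751 Mb = 1,719 MB.
Capacity: 1000 GB = 8,000,000 Mb; 581.79 items → 581 complete.

581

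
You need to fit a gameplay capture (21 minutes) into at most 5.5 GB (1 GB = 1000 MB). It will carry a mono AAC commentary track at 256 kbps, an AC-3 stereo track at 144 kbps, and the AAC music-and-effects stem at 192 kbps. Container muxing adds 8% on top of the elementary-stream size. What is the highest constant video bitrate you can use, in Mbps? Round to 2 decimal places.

31.74 Mbps

Budget: 5.5 GB = 44000.0 Mb.
Stream payload after overhead: 44000.0 / 1.08 = 40740.7 Mb.
21 min = 1260 s
Total bitrate budget: 40740.7 Mb / 1260 s = 32.334 Mbps.
Audio total: 256 + 144 + 192 = 592 kbps = 0.592 Mbps.
Video: 32.334 − 0.592 = 31.742 Mbps.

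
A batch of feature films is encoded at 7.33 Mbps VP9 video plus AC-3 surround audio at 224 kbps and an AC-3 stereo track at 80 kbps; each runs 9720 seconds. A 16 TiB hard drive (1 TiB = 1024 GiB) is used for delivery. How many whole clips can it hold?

Audio total: 224 + 80 = 304 kbps = 0.304 Mbps.
Total bitrate: 7.634 Mbps.
Per item: 7.634 Mbps × 9720 s = 74,202 Mb = 9,275 MB.
Capacity: 16 TiB = 140,737,488 Mb; 1896.67 items → 1896 complete.

1896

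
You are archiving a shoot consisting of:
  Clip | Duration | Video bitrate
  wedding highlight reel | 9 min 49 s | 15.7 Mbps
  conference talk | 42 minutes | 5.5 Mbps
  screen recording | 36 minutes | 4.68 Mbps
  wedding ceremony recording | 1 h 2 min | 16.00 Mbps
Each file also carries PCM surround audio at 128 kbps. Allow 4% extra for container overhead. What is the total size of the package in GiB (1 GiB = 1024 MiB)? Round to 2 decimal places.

11.37 GiB

Audio: 128 kbps = 0.128 Mbps.
wedding highlight reel: 15.828 Mbps × 589 s × 1.04 = 9695.6 Mb
conference talk: 5.628 Mbps × 2520 s × 1.04 = 14749.9 Mb
screen recording: 4.808 Mbps × 2160 s × 1.04 = 10800.7 Mb
wedding ceremony recording: 16.128 Mbps × 3720 s × 1.04 = 62396.0 Mb
Total: 97642.2 Mb = 12205.3 MB.
= 11.37 GiB.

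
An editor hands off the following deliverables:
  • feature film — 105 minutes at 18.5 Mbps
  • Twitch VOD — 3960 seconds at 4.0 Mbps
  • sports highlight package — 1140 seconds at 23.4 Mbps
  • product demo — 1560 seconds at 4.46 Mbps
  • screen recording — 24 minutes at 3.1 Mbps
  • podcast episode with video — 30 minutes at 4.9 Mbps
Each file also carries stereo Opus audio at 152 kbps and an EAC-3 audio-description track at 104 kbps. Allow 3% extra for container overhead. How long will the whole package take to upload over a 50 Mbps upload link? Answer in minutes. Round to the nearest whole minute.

63 minutes

Audio total: 152 + 104 = 256 kbps = 0.256 Mbps.
feature film: 18.756 Mbps × 6300 s × 1.03 = 121707.7 Mb
Twitch VOD: 4.256 Mbps × 3960 s × 1.03 = 17359.4 Mb
sports highlight package: 23.656 Mbps × 1140 s × 1.03 = 27776.9 Mb
product demo: 4.716 Mbps × 1560 s × 1.03 = 7577.7 Mb
screen recording: 3.356 Mbps × 1440 s × 1.03 = 4977.6 Mb
podcast episode with video: 5.156 Mbps × 1800 s × 1.03 = 9559.2 Mb
Total: 188958.4 Mb = 23619.8 MB.
At 50 Mbps: 188958.4 / 50 = 3779 s ≈ 63 minutes.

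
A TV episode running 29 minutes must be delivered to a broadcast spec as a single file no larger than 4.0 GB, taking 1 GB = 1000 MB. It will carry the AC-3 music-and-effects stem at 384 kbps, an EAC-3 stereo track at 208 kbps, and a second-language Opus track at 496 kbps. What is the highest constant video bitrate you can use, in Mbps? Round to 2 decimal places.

Budget: 4.0 GB = 32000.0 Mb.
29 min = 1740 s
Total bitrate budget: 32000.0 Mb / 1740 s = 18.391 Mbps.
Audio total: 384 + 208 + 496 = 1088 kbps = 1.088 Mbps.
Video: 18.391 − 1.088 = 17.303 Mbps.

17.30 Mbps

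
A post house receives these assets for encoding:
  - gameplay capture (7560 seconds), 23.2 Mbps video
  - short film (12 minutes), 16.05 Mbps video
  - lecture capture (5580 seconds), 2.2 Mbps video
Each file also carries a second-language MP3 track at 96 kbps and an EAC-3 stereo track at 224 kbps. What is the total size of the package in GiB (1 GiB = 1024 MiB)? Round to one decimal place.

23.7 GiB

Audio total: 96 + 224 = 320 kbps = 0.320 Mbps.
gameplay capture: 23.520 Mbps × 7560 s = 177811.2 Mb
short film: 16.370 Mbps × 720 s = 11786.4 Mb
lecture capture: 2.520 Mbps × 5580 s = 14061.6 Mb
Total: 203659.2 Mb = 25457.4 MB.
= 23.71 GiB.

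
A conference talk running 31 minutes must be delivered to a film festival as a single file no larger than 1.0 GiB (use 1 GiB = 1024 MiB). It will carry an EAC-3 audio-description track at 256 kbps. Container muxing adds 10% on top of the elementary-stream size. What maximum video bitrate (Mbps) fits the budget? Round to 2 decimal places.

Budget: 1.0 GiB = 8589.9 Mb.
Stream payload after overhead: 8589.9 / 1.10 = 7809.0 Mb.
31 min = 1860 s
Total bitrate budget: 7809.0 Mb / 1860 s = 4.198 Mbps.
Audio: 256 kbps = 0.256 Mbps.
Video: 4.198 − 0.256 = 3.942 Mbps.

3.94 Mbps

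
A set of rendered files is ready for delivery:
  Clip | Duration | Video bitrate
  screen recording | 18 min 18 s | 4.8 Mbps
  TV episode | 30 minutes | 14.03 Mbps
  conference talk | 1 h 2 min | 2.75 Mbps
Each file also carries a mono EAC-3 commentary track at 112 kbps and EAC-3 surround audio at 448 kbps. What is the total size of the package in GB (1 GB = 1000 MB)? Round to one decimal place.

Audio total: 112 + 448 = 560 kbps = 0.560 Mbps.
screen recording: 5.360 Mbps × 1098 s = 5885.3 Mb
TV episode: 14.590 Mbps × 1800 s = 26262.0 Mb
conference talk: 3.310 Mbps × 3720 s = 12313.2 Mb
Total: 44460.5 Mb = 5557.6 MB.
= 5.558 GB.

5.6 GB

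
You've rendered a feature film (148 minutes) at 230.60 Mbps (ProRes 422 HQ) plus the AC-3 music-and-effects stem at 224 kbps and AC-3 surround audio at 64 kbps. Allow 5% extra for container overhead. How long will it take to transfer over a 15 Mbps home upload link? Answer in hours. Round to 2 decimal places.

39.87 hours

148 min = 8880 s
Audio total: 224 + 64 = 288 kbps = 0.288 Mbps.
Total bitrate: 230.888 Mbps.
File: 230.888 Mbps × 8880 s = 2050285.4 Mb.
With 5% container overhead: ×1.05. → 2152799.7 Mb.
At 15 Mbps: 2152799.7 / 15 = 143520.0 s ≈ 39.9 hours.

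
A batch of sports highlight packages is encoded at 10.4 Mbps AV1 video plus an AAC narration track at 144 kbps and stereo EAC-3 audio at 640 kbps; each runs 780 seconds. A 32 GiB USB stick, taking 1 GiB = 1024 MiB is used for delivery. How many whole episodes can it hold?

31

Audio total: 144 + 640 = 784 kbps = 0.784 Mbps.
Total bitrate: 11.184 Mbps.
Per item: 11.184 Mbps × 780 s = 8,724 Mb = 1,090 MB.
Capacity: 32 GiB = 274,878 Mb; 31.51 items → 31 complete.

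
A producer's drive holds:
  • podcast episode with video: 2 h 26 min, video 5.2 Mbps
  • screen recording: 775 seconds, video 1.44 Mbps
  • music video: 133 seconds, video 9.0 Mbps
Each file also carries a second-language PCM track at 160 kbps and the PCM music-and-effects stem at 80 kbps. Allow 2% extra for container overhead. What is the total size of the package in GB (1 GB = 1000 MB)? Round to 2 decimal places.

6.40 GB

Audio total: 160 + 80 = 240 kbps = 0.240 Mbps.
podcast episode with video: 5.440 Mbps × 8760 s × 1.02 = 48607.5 Mb
screen recording: 1.680 Mbps × 775 s × 1.02 = 1328.0 Mb
music video: 9.240 Mbps × 133 s × 1.02 = 1253.5 Mb
Total: 51189.0 Mb = 6398.6 MB.
= 6.399 GB.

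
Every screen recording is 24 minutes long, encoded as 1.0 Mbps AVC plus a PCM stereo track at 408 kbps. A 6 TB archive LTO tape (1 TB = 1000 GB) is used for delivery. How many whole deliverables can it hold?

23674

24 min = 1440 s
Audio: 408 kbps = 0.408 Mbps.
Total bitrate: 1.408 Mbps.
Per item: 1.408 Mbps × 1440 s = 2,028 Mb = 253.4 MB.
Capacity: 6 TB = 48,000,000 Mb; 23674.24 items → 23674 complete.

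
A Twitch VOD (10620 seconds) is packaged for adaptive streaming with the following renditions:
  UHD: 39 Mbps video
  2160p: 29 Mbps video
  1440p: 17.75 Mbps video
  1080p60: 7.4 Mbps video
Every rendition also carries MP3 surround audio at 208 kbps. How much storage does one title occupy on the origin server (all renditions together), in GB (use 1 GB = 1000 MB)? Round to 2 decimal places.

Audio: 208 kbps = 0.208 Mbps.
Sum of rendition bitrates: (39+0.208) + (29+0.208) + (17.75+0.208) + (7.4+0.208) = 93.982 Mbps.
× 10620 s = 998,089 Mb = 124,761 MB = 124.8 GB.

124.76 GB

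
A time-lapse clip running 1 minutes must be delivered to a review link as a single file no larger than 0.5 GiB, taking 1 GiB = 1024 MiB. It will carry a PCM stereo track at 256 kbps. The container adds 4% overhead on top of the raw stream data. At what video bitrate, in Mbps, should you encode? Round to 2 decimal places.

Budget: 0.5 GiB = 4295.0 Mb.
Stream payload after overhead: 4295.0 / 1.04 = 4129.8 Mb.
Total bitrate budget: 4129.8 Mb / 60 s = 68.830 Mbps.
Audio: 256 kbps = 0.256 Mbps.
Video: 68.830 − 0.256 = 68.574 Mbps.

68.57 Mbps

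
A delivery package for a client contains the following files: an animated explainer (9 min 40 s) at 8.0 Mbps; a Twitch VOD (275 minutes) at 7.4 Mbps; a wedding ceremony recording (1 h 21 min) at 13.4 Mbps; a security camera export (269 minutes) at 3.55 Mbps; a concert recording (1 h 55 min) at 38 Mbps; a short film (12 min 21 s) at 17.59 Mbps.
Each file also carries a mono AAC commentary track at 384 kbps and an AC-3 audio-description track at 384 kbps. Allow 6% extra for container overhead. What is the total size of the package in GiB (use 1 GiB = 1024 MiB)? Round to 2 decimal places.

69.04 GiB

Audio total: 384 + 384 = 768 kbps = 0.768 Mbps.
animated explainer: 8.768 Mbps × 580 s × 1.06 = 5390.6 Mb
Twitch VOD: 8.168 Mbps × 16500 s × 1.06 = 142858.3 Mb
wedding ceremony recording: 14.168 Mbps × 4860 s × 1.06 = 72987.9 Mb
security camera export: 4.318 Mbps × 16140 s × 1.06 = 73874.1 Mb
concert recording: 38.768 Mbps × 6900 s × 1.06 = 283549.2 Mb
short film: 18.358 Mbps × 741 s × 1.06 = 14419.5 Mb
Total: 593079.5 Mb = 74134.9 MB.
= 69.04 GiB.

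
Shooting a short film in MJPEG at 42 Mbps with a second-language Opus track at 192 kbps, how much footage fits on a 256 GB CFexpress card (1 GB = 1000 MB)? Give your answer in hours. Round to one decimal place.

13.5 hours

Audio: 192 kbps = 0.192 Mbps.
Total bitrate: 42 + 0.192 = 42.192 Mbps.
Capacity: 256 GB = 2,048,000 Mb.
Recording time: 2,048,000 / 42.192 = 48,540 s ≈ 13.5 hours.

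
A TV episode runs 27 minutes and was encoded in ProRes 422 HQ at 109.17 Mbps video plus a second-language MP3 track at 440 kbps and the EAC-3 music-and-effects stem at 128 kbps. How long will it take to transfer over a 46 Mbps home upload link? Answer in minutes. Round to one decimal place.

64.4 minutes

27 min = 1620 s
Audio total: 440 + 128 = 568 kbps = 0.568 Mbps.
Total bitrate: 109.738 Mbps.
File: 109.738 Mbps × 1620 s = 177775.6 Mb.
At 46 Mbps: 177775.6 / 46 = 3864.7 s ≈ 64.4 minutes.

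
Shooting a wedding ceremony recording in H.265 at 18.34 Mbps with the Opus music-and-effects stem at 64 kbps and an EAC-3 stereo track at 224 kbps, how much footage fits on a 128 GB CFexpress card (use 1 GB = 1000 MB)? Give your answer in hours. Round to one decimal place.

Audio total: 64 + 224 = 288 kbps = 0.288 Mbps.
Total bitrate: 18.34 + 0.288 = 18.628 Mbps.
Capacity: 128 GB = 1,024,000 Mb.
Recording time: 1,024,000 / 18.628 = 54,971 s ≈ 15.3 hours.

15.3 hours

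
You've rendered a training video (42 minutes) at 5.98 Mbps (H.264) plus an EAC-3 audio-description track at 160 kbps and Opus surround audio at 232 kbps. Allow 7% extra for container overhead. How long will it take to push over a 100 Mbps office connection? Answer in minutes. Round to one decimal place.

42 min = 2520 s
Audio total: 160 + 232 = 392 kbps = 0.392 Mbps.
Total bitrate: 6.372 Mbps.
File: 6.372 Mbps × 2520 s = 16057.4 Mb.
With 7% container overhead: ×1.07. → 17181.5 Mb.
At 100 Mbps: 17181.5 / 100 = 171.8 s ≈ 2.86 minutes.

2.9 minutes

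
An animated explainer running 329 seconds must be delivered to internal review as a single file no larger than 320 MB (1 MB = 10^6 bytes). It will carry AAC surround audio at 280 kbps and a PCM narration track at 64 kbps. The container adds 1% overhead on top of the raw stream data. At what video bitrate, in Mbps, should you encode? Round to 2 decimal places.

7.36 Mbps

Budget: 320 MB = 2560.0 Mb.
Stream payload after overhead: 2560.0 / 1.01 = 2534.7 Mb.
Total bitrate budget: 2534.7 Mb / 329 s = 7.704 Mbps.
Audio total: 280 + 64 = 344 kbps = 0.344 Mbps.
Video: 7.704 − 0.344 = 7.360 Mbps.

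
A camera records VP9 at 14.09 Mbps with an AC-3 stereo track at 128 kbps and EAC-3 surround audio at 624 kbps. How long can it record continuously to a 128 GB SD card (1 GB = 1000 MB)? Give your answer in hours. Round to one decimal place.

19.2 hours

Audio total: 128 + 624 = 752 kbps = 0.752 Mbps.
Total bitrate: 14.09 + 0.752 = 14.842 Mbps.
Capacity: 128 GB = 1,024,000 Mb.
Recording time: 1,024,000 / 14.842 = 68,993 s ≈ 19.2 hours.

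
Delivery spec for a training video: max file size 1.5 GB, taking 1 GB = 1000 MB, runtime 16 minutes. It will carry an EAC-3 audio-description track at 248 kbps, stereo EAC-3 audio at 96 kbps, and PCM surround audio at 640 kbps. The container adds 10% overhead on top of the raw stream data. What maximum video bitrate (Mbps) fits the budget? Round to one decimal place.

Budget: 1.5 GB = 12000.0 Mb.
Stream payload after overhead: 12000.0 / 1.10 = 10909.1 Mb.
16 min = 960 s
Total bitrate budget: 10909.1 Mb / 960 s = 11.364 Mbps.
Audio total: 248 + 96 + 640 = 984 kbps = 0.984 Mbps.
Video: 11.364 − 0.984 = 10.380 Mbps.

10.4 Mbps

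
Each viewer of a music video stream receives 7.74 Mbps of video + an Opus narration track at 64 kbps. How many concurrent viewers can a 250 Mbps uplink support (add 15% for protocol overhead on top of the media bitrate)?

Audio: 64 kbps = 0.064 Mbps.
Per-viewer media rate: 7.804 Mbps.
On the wire with 15% overhead: 8.975 Mbps.
250 Mbps = 250.0 Mbps; 250.0 / 8.975 = 27.86 → 27 viewers.

27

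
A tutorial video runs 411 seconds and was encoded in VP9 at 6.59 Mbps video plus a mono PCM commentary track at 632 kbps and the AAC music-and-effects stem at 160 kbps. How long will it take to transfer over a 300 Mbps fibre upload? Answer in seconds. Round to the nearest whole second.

Audio total: 632 + 160 = 792 kbps = 0.792 Mbps.
Total bitrate: 7.382 Mbps.
File: 7.382 Mbps × 411 s = 3034.0 Mb.
At 300 Mbps: 3034.0 / 300 = 10.1 s ≈ 10.1 seconds.

10 seconds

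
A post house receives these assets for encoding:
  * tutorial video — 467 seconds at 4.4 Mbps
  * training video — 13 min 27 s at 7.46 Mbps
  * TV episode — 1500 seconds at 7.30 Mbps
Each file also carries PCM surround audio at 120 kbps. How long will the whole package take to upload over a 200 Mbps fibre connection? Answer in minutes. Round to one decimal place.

Audio: 120 kbps = 0.120 Mbps.
tutorial video: 4.520 Mbps × 467 s = 2110.8 Mb
training video: 7.580 Mbps × 807 s = 6117.1 Mb
TV episode: 7.420 Mbps × 1500 s = 11130.0 Mb
Total: 19357.9 Mb = 2419.7 MB.
At 200 Mbps: 19357.9 / 200 = 97 s ≈ 1.61 minutes.

1.6 minutes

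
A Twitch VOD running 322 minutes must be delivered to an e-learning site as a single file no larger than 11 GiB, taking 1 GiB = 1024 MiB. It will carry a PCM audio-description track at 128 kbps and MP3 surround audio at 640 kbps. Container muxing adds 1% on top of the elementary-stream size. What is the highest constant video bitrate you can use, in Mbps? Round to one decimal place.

4.1 Mbps

Budget: 11 GiB = 94489.3 Mb.
Stream payload after overhead: 94489.3 / 1.01 = 93553.7 Mb.
322 min = 19320 s
Total bitrate budget: 93553.7 Mb / 19320 s = 4.842 Mbps.
Audio total: 128 + 640 = 768 kbps = 0.768 Mbps.
Video: 4.842 − 0.768 = 4.074 Mbps.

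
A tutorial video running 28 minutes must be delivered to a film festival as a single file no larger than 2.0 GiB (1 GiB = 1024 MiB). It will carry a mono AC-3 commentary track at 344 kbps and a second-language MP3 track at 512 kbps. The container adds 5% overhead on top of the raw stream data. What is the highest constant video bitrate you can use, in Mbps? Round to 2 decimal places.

8.88 Mbps

Budget: 2.0 GiB = 17179.9 Mb.
Stream payload after overhead: 17179.9 / 1.05 = 16361.8 Mb.
28 min = 1680 s
Total bitrate budget: 16361.8 Mb / 1680 s = 9.739 Mbps.
Audio total: 344 + 512 = 856 kbps = 0.856 Mbps.
Video: 9.739 − 0.856 = 8.883 Mbps.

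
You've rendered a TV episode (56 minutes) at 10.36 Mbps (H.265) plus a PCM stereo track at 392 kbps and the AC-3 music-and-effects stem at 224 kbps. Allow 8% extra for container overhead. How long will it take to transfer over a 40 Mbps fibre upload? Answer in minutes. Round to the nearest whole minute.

17 minutes

56 min = 3360 s
Audio total: 392 + 224 = 616 kbps = 0.616 Mbps.
Total bitrate: 10.976 Mbps.
File: 10.976 Mbps × 3360 s = 36879.4 Mb.
With 8% container overhead: ×1.08. → 39829.7 Mb.
At 40 Mbps: 39829.7 / 40 = 995.7 s ≈ 16.6 minutes.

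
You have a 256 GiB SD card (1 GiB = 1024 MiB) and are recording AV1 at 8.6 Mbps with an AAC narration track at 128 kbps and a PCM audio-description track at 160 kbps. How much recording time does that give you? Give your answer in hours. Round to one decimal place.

68.7 hours

Audio total: 128 + 160 = 288 kbps = 0.288 Mbps.
Total bitrate: 8.6 + 0.288 = 8.888 Mbps.
Capacity: 256 GiB = 2,199,023 Mb.
Recording time: 2,199,023 / 8.888 = 247,415 s ≈ 68.7 hours.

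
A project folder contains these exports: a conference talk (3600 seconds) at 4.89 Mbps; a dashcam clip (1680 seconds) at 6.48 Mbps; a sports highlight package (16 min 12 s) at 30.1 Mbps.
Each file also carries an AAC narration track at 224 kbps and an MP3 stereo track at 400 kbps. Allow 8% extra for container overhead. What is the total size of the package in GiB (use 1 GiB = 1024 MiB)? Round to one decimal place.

7.8 GiB

Audio total: 224 + 400 = 624 kbps = 0.624 Mbps.
conference talk: 5.514 Mbps × 3600 s × 1.08 = 21438.4 Mb
dashcam clip: 7.104 Mbps × 1680 s × 1.08 = 12889.5 Mb
sports highlight package: 30.724 Mbps × 972 s × 1.08 = 32252.8 Mb
Total: 66580.8 Mb = 8322.6 MB.
= 7.751 GiB.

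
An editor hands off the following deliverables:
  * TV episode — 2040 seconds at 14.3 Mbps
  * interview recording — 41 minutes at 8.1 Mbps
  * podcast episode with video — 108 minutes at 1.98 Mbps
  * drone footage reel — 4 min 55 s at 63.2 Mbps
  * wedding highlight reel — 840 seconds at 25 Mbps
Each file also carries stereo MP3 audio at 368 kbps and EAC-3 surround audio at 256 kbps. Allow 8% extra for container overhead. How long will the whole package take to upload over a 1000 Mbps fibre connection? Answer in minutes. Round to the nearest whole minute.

2 minutes

Audio total: 368 + 256 = 624 kbps = 0.624 Mbps.
TV episode: 14.924 Mbps × 2040 s × 1.08 = 32880.6 Mb
interview recording: 8.724 Mbps × 2460 s × 1.08 = 23177.9 Mb
podcast episode with video: 2.604 Mbps × 6480 s × 1.08 = 18223.8 Mb
drone footage reel: 63.824 Mbps × 295 s × 1.08 = 20334.3 Mb
wedding highlight reel: 25.624 Mbps × 840 s × 1.08 = 23246.1 Mb
Total: 117862.7 Mb = 14732.8 MB.
At 1000 Mbps: 117862.7 / 1000 = 118 s ≈ 1.96 minutes.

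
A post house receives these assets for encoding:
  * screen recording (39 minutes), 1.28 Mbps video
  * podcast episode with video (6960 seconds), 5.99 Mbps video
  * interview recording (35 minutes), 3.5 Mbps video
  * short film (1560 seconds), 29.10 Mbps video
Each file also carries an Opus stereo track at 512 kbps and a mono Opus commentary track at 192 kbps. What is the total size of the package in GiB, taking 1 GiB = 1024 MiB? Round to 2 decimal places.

Audio total: 512 + 192 = 704 kbps = 0.704 Mbps.
screen recording: 1.984 Mbps × 2340 s = 4642.6 Mb
podcast episode with video: 6.694 Mbps × 6960 s = 46590.2 Mb
interview recording: 4.204 Mbps × 2100 s = 8828.4 Mb
short film: 29.804 Mbps × 1560 s = 46494.2 Mb
Total: 106555.4 Mb = 13319.4 MB.
= 12.40 GiB.

12.40 GiB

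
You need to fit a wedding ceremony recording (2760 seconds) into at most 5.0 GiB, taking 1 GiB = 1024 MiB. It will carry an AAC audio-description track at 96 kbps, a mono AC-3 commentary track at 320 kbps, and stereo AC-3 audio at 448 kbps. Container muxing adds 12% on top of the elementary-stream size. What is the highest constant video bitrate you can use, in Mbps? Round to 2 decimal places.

13.03 Mbps

Budget: 5.0 GiB = 42949.7 Mb.
Stream payload after overhead: 42949.7 / 1.12 = 38347.9 Mb.
Total bitrate budget: 38347.9 Mb / 2760 s = 13.894 Mbps.
Audio total: 96 + 320 + 448 = 864 kbps = 0.864 Mbps.
Video: 13.894 − 0.864 = 13.030 Mbps.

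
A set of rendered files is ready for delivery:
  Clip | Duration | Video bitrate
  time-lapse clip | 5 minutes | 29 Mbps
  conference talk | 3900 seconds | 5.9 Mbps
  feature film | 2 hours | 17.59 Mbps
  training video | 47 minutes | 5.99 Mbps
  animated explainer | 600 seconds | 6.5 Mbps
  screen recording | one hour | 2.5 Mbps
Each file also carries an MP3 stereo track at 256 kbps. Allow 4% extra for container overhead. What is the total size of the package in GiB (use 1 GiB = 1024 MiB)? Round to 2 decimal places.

23.35 GiB

Audio: 256 kbps = 0.256 Mbps.
time-lapse clip: 29.256 Mbps × 300 s × 1.04 = 9127.9 Mb
conference talk: 6.156 Mbps × 3900 s × 1.04 = 24968.7 Mb
feature film: 17.846 Mbps × 7200 s × 1.04 = 133630.8 Mb
training video: 6.246 Mbps × 2820 s × 1.04 = 18318.3 Mb
animated explainer: 6.756 Mbps × 600 s × 1.04 = 4215.7 Mb
screen recording: 2.756 Mbps × 3600 s × 1.04 = 10318.5 Mb
Total: 200579.9 Mb = 25072.5 MB.
= 23.35 GiB.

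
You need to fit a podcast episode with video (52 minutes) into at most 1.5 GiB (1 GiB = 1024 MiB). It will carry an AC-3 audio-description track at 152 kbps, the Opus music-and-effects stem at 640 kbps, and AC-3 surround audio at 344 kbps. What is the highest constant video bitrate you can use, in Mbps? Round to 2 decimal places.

2.99 Mbps

Budget: 1.5 GiB = 12884.9 Mb.
52 min = 3120 s
Total bitrate budget: 12884.9 Mb / 3120 s = 4.130 Mbps.
Audio total: 152 + 640 + 344 = 1136 kbps = 1.136 Mbps.
Video: 4.130 − 1.136 = 2.994 Mbps.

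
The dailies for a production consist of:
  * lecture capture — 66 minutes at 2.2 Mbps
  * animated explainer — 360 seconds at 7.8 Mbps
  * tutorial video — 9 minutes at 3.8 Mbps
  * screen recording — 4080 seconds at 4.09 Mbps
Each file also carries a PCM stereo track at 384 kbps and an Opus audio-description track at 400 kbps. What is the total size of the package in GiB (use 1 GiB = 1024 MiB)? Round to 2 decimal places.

Audio total: 384 + 400 = 784 kbps = 0.784 Mbps.
lecture capture: 2.984 Mbps × 3960 s = 11816.6 Mb
animated explainer: 8.584 Mbps × 360 s = 3090.2 Mb
tutorial video: 4.584 Mbps × 540 s = 2475.4 Mb
screen recording: 4.874 Mbps × 4080 s = 19885.9 Mb
Total: 37268.2 Mb = 4658.5 MB.
= 4.339 GiB.

4.34 GiB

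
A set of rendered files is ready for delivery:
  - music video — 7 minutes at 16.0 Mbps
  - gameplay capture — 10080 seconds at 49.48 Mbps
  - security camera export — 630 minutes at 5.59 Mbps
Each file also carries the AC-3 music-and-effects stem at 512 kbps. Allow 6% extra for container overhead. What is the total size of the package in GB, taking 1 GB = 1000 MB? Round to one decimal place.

98.3 GB

Audio: 512 kbps = 0.512 Mbps.
music video: 16.512 Mbps × 420 s × 1.06 = 7351.1 Mb
gameplay capture: 49.992 Mbps × 10080 s × 1.06 = 534154.5 Mb
security camera export: 6.102 Mbps × 37800 s × 1.06 = 244494.9 Mb
Total: 786000.6 Mb = 98250.1 MB.
= 98.25 GB.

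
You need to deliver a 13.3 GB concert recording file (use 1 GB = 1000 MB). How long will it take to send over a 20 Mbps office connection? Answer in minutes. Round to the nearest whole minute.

89 minutes

File: 13.3 GB = 106400.0 Mb.
At 20 Mbps: 106400.0 / 20 = 5320.0 s ≈ 88.7 minutes.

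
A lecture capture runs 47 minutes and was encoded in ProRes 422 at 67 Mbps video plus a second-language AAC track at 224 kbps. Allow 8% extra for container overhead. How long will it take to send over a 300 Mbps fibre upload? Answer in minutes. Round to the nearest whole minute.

47 min = 2820 s
Audio: 224 kbps = 0.224 Mbps.
Total bitrate: 67.224 Mbps.
File: 67.224 Mbps × 2820 s = 189571.7 Mb.
With 8% container overhead: ×1.08. → 204737.4 Mb.
At 300 Mbps: 204737.4 / 300 = 682.5 s ≈ 11.4 minutes.

11 minutes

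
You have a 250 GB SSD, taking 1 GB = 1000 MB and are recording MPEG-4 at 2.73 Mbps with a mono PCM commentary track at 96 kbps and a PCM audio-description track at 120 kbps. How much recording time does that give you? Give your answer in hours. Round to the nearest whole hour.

189 hours

Audio total: 96 + 120 = 216 kbps = 0.216 Mbps.
Total bitrate: 2.73 + 0.216 = 2.946 Mbps.
Capacity: 250 GB = 2,000,000 Mb.
Recording time: 2,000,000 / 2.946 = 678,887 s ≈ 189 hours.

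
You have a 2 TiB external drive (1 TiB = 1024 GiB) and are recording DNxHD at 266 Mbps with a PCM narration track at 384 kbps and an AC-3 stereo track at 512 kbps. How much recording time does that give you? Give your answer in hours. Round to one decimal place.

Audio total: 384 + 512 = 896 kbps = 0.896 Mbps.
Total bitrate: 266 + 0.896 = 266.896 Mbps.
Capacity: 2 TiB = 17,592,186 Mb.
Recording time: 17,592,186 / 266.896 = 65,914 s ≈ 18.3 hours.

18.3 hours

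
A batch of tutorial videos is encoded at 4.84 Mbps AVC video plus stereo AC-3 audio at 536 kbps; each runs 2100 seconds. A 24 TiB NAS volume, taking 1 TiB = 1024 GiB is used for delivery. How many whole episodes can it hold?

Audio: 536 kbps = 0.536 Mbps.
Total bitrate: 5.376 Mbps.
Per item: 5.376 Mbps × 2100 s = 11,290 Mb = 1,411 MB.
Capacity: 24 TiB = 211,106,233 Mb; 18699.18 items → 18699 complete.

18699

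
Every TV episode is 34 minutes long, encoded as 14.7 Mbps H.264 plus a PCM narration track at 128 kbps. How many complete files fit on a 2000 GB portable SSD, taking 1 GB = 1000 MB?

34 min = 2040 s
Audio: 128 kbps = 0.128 Mbps.
Total bitrate: 14.828 Mbps.
Per item: 14.828 Mbps × 2040 s = 30,249 Mb = 3,781 MB.
Capacity: 2000 GB = 16,000,000 Mb; 528.94 items → 528 complete.

528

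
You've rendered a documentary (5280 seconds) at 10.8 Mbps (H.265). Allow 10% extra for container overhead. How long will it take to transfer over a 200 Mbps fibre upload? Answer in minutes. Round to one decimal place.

5.2 minutes

File: 10.800 Mbps × 5280 s = 57024.0 Mb.
With 10% container overhead: ×1.10. → 62726.4 Mb.
At 200 Mbps: 62726.4 / 200 = 313.6 s ≈ 5.23 minutes.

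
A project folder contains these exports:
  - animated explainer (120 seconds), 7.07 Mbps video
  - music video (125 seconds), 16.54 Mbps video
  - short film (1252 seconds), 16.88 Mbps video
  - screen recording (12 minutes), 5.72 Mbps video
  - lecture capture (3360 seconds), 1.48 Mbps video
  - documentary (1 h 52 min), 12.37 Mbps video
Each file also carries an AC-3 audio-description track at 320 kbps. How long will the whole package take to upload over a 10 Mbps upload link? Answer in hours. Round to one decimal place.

3.3 hours

Audio: 320 kbps = 0.320 Mbps.
animated explainer: 7.390 Mbps × 120 s = 886.8 Mb
music video: 16.860 Mbps × 125 s = 2107.5 Mb
short film: 17.200 Mbps × 1252 s = 21534.4 Mb
screen recording: 6.040 Mbps × 720 s = 4348.8 Mb
lecture capture: 1.800 Mbps × 3360 s = 6048.0 Mb
documentary: 12.690 Mbps × 6720 s = 85276.8 Mb
Total: 120202.3 Mb = 15025.3 MB.
At 10 Mbps: 120202.3 / 10 = 12020 s ≈ 3.34 hours.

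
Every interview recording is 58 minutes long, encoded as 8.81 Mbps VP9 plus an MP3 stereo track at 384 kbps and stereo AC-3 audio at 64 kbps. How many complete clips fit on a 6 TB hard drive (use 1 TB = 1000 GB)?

1489

58 min = 3480 s
Audio total: 384 + 64 = 448 kbps = 0.448 Mbps.
Total bitrate: 9.258 Mbps.
Per item: 9.258 Mbps × 3480 s = 32,218 Mb = 4,027 MB.
Capacity: 6 TB = 48,000,000 Mb; 1489.86 items → 1489 complete.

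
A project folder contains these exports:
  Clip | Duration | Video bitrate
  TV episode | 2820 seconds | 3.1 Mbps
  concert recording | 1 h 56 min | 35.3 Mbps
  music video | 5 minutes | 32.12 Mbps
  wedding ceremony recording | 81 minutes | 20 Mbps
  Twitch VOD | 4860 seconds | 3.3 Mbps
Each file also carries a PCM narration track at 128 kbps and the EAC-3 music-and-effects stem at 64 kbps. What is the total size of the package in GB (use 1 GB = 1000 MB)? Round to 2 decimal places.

47.64 GB

Audio total: 128 + 64 = 192 kbps = 0.192 Mbps.
TV episode: 3.292 Mbps × 2820 s = 9283.4 Mb
concert recording: 35.492 Mbps × 6960 s = 247024.3 Mb
music video: 32.312 Mbps × 300 s = 9693.6 Mb
wedding ceremony recording: 20.192 Mbps × 4860 s = 98133.1 Mb
Twitch VOD: 3.492 Mbps × 4860 s = 16971.1 Mb
Total: 381105.6 Mb = 47638.2 MB.
= 47.64 GB.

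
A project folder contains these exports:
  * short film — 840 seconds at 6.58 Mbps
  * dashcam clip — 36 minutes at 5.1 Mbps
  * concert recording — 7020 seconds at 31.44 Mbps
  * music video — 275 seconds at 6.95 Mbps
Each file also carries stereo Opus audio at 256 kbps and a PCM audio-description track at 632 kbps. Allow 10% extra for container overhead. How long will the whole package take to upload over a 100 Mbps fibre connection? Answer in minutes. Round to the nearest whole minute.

46 minutes

Audio total: 256 + 632 = 888 kbps = 0.888 Mbps.
short film: 7.468 Mbps × 840 s × 1.10 = 6900.4 Mb
dashcam clip: 5.988 Mbps × 2160 s × 1.10 = 14227.5 Mb
concert recording: 32.328 Mbps × 7020 s × 1.10 = 249636.8 Mb
music video: 7.838 Mbps × 275 s × 1.10 = 2371.0 Mb
Total: 273135.7 Mb = 34142.0 MB.
At 100 Mbps: 273135.7 / 100 = 2731 s ≈ 45.5 minutes.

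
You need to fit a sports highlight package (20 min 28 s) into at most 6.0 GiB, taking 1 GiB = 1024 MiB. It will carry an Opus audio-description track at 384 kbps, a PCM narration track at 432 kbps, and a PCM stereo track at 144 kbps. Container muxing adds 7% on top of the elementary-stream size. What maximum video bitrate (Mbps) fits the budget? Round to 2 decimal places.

Budget: 6.0 GiB = 51539.6 Mb.
Stream payload after overhead: 51539.6 / 1.07 = 48167.9 Mb.
20 min 28 s = 1228 s
Total bitrate budget: 48167.9 Mb / 1228 s = 39.225 Mbps.
Audio total: 384 + 432 + 144 = 960 kbps = 0.960 Mbps.
Video: 39.225 − 0.960 = 38.265 Mbps.

38.26 Mbps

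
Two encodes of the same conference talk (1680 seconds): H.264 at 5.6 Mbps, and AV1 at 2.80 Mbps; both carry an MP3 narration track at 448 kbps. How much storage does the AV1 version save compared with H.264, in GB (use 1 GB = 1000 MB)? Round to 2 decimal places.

0.59 GB

Audio: 448 kbps = 0.448 Mbps.
H.264: 6.048 Mbps × 1680 s = 10160.6 Mb = 1.270 GB.
AV1: 3.248 Mbps × 1680 s = 5456.6 Mb = 0.682 GB.
Saving: 1.270 − 0.682 = 0.588 GB.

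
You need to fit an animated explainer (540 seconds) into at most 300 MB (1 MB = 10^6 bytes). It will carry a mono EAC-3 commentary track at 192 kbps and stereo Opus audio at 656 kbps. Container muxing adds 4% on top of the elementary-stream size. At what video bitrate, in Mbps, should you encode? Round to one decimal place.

3.4 Mbps

Budget: 300 MB = 2400.0 Mb.
Stream payload after overhead: 2400.0 / 1.04 = 2307.7 Mb.
Total bitrate budget: 2307.7 Mb / 540 s = 4.274 Mbps.
Audio total: 192 + 656 = 848 kbps = 0.848 Mbps.
Video: 4.274 − 0.848 = 3.426 Mbps.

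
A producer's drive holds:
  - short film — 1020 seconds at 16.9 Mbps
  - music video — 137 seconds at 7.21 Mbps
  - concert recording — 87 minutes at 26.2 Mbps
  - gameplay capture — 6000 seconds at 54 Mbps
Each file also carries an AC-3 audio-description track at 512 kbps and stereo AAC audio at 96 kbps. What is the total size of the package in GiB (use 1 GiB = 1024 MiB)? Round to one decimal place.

56.6 GiB

Audio total: 512 + 96 = 608 kbps = 0.608 Mbps.
short film: 17.508 Mbps × 1020 s = 17858.2 Mb
music video: 7.818 Mbps × 137 s = 1071.1 Mb
concert recording: 26.808 Mbps × 5220 s = 139937.8 Mb
gameplay capture: 54.608 Mbps × 6000 s = 327648.0 Mb
Total: 486515.0 Mb = 60814.4 MB.
= 56.64 GiB.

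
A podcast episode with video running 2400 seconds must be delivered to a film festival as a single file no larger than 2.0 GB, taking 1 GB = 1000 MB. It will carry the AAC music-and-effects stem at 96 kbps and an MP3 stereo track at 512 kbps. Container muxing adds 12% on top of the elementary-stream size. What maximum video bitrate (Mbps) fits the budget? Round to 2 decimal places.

Budget: 2.0 GB = 16000.0 Mb.
Stream payload after overhead: 16000.0 / 1.12 = 14285.7 Mb.
Total bitrate budget: 14285.7 Mb / 2400 s = 5.952 Mbps.
Audio total: 96 + 512 = 608 kbps = 0.608 Mbps.
Video: 5.952 − 0.608 = 5.344 Mbps.

5.34 Mbps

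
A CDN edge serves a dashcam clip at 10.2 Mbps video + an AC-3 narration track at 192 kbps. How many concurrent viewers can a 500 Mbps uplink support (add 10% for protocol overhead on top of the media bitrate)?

43

Audio: 192 kbps = 0.192 Mbps.
Per-viewer media rate: 10.392 Mbps.
On the wire with 10% overhead: 11.431 Mbps.
500 Mbps = 500.0 Mbps; 500.0 / 11.431 = 43.74 → 43 viewers.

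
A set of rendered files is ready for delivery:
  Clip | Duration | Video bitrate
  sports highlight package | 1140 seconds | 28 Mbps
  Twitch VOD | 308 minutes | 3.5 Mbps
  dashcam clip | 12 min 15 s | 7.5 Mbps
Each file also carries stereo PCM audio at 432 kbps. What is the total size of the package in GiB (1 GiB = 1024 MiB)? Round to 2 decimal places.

Audio: 432 kbps = 0.432 Mbps.
sports highlight package: 28.432 Mbps × 1140 s = 32412.5 Mb
Twitch VOD: 3.932 Mbps × 18480 s = 72663.4 Mb
dashcam clip: 7.932 Mbps × 735 s = 5830.0 Mb
Total: 110905.9 Mb = 13863.2 MB.
= 12.91 GiB.

12.91 GiB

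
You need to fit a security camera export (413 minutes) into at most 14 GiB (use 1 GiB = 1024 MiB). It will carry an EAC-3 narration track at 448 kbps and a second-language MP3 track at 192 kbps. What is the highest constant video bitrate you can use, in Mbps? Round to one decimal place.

Budget: 14 GiB = 120259.1 Mb.
413 min = 24780 s
Total bitrate budget: 120259.1 Mb / 24780 s = 4.853 Mbps.
Audio total: 448 + 192 = 640 kbps = 0.640 Mbps.
Video: 4.853 − 0.640 = 4.213 Mbps.

4.2 Mbps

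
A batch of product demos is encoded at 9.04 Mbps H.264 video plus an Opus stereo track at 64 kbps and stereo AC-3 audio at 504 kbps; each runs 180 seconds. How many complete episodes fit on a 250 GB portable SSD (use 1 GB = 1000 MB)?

1156

Audio total: 64 + 504 = 568 kbps = 0.568 Mbps.
Total bitrate: 9.608 Mbps.
Per item: 9.608 Mbps × 180 s = 1,729 Mb = 216.2 MB.
Capacity: 250 GB = 2,000,000 Mb; 1156.44 items → 1156 complete.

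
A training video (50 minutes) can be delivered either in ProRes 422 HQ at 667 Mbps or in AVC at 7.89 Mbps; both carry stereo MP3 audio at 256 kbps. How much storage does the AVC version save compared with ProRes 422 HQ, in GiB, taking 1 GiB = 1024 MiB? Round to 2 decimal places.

230.19 GiB

50 min = 3000 s
Audio: 256 kbps = 0.256 Mbps.
ProRes 422 HQ: 667.256 Mbps × 3000 s = 2001768.0 Mb = 233.036 GiB.
AVC: 8.146 Mbps × 3000 s = 24438.0 Mb = 2.845 GiB.
Saving: 233.036 − 2.845 = 230.192 GiB.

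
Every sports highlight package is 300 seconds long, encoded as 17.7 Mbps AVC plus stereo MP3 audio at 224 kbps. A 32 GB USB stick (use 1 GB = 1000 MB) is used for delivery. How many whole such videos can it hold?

47

Audio: 224 kbps = 0.224 Mbps.
Total bitrate: 17.924 Mbps.
Per item: 17.924 Mbps × 300 s = 5,377 Mb = 672.1 MB.
Capacity: 32 GB = 256,000 Mb; 47.61 items → 47 complete.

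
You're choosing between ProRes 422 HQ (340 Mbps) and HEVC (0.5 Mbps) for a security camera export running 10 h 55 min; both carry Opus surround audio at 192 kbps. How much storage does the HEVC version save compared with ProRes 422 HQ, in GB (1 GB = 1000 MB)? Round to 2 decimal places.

10 h 55 min = 655 min = 39300 s
Audio: 192 kbps = 0.192 Mbps.
ProRes 422 HQ: 340.192 Mbps × 39300 s = 13369545.6 Mb = 1671.193 GB.
HEVC: 0.692 Mbps × 39300 s = 27195.6 Mb = 3.399 GB.
Saving: 1671.193 − 3.399 = 1667.794 GB.

1667.79 GB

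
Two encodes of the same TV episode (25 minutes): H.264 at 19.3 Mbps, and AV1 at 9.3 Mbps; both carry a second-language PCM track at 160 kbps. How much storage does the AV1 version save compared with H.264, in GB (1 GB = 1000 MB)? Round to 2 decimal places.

1.88 GB

25 min = 1500 s
Audio: 160 kbps = 0.160 Mbps.
H.264: 19.460 Mbps × 1500 s = 29190.0 Mb = 3.649 GB.
AV1: 9.460 Mbps × 1500 s = 14190.0 Mb = 1.774 GB.
Saving: 3.649 − 1.774 = 1.875 GB.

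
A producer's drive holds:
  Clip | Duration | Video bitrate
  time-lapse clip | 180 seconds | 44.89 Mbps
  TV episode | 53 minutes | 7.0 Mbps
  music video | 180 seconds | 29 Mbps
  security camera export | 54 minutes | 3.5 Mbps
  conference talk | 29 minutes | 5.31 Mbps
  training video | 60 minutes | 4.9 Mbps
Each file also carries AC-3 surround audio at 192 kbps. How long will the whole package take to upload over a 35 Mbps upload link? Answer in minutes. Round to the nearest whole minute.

36 minutes

Audio: 192 kbps = 0.192 Mbps.
time-lapse clip: 45.082 Mbps × 180 s = 8114.8 Mb
TV episode: 7.192 Mbps × 3180 s = 22870.6 Mb
music video: 29.192 Mbps × 180 s = 5254.6 Mb
security camera export: 3.692 Mbps × 3240 s = 11962.1 Mb
conference talk: 5.502 Mbps × 1740 s = 9573.5 Mb
training video: 5.092 Mbps × 3600 s = 18331.2 Mb
Total: 76106.6 Mb = 9513.3 MB.
At 35 Mbps: 76106.6 / 35 = 2174 s ≈ 36.2 minutes.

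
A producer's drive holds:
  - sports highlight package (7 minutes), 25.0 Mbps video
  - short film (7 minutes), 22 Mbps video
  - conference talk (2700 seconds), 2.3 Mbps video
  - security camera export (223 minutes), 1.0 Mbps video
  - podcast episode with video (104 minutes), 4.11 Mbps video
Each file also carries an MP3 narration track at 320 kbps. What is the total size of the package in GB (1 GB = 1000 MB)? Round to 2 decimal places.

Audio: 320 kbps = 0.320 Mbps.
sports highlight package: 25.320 Mbps × 420 s = 10634.4 Mb
short film: 22.320 Mbps × 420 s = 9374.4 Mb
conference talk: 2.620 Mbps × 2700 s = 7074.0 Mb
security camera export: 1.320 Mbps × 13380 s = 17661.6 Mb
podcast episode with video: 4.430 Mbps × 6240 s = 27643.2 Mb
Total: 72387.6 Mb = 9048.5 MB.
= 9.048 GB.

9.05 GB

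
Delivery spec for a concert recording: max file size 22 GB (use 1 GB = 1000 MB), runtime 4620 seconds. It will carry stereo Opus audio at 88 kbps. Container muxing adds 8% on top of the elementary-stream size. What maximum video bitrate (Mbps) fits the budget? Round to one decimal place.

35.2 Mbps

Budget: 22 GB = 176000.0 Mb.
Stream payload after overhead: 176000.0 / 1.08 = 162963.0 Mb.
Total bitrate budget: 162963.0 Mb / 4620 s = 35.273 Mbps.
Audio: 88 kbps = 0.088 Mbps.
Video: 35.273 − 0.088 = 35.185 Mbps.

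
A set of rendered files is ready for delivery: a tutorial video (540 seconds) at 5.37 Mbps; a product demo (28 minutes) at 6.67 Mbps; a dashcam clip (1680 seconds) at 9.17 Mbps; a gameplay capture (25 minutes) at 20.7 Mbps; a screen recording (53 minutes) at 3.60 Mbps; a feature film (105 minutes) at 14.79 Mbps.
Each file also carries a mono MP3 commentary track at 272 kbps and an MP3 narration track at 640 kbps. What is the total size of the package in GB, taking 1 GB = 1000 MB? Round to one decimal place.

22.3 GB

Audio total: 272 + 640 = 912 kbps = 0.912 Mbps.
tutorial video: 6.282 Mbps × 540 s = 3392.3 Mb
product demo: 7.582 Mbps × 1680 s = 12737.8 Mb
dashcam clip: 10.082 Mbps × 1680 s = 16937.8 Mb
gameplay capture: 21.612 Mbps × 1500 s = 32418.0 Mb
screen recording: 4.512 Mbps × 3180 s = 14348.2 Mb
feature film: 15.702 Mbps × 6300 s = 98922.6 Mb
Total: 178756.6 Mb = 22344.6 MB.
= 22.34 GB.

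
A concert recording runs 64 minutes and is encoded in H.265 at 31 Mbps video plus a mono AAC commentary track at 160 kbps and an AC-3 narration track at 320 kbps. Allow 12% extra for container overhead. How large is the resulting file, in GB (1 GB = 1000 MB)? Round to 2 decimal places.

16.92 GB

64 min = 3840 s
Audio total: 160 + 320 = 480 kbps = 0.480 Mbps.
Total bitrate: 31 + 0.480 = 31.480 Mbps.
Stream data: 31.480 Mbps × 3840 s = 120883.2 Mb.
With 12% container overhead: ×1.12.
135,389 Mb ÷ 8 = 16,924 MB → 16.92 GB.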